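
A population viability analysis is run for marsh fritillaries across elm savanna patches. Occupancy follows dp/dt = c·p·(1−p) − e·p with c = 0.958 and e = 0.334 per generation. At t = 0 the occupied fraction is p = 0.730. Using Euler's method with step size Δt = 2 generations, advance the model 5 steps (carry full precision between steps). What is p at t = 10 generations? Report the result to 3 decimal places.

0.651

Update rule: p ← p + [c·p·(1−p) − e·p]·Δt with Δt = 2.
step 1: Δp = -0.11000, p = 0.62000
step 2: Δp = +0.03725, p = 0.65725
step 3: Δp = -0.00742, p = 0.64983
step 4: Δp = +0.00190, p = 0.65173
step 5: Δp = -0.00047, p = 0.65126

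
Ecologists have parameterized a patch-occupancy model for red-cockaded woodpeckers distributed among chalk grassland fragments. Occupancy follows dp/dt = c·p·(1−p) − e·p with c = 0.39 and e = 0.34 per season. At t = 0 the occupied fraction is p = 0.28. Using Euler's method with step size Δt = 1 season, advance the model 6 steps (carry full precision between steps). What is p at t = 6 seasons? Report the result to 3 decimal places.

0.211

Update rule: p ← p + [c·p·(1−p) − e·p]·Δt with Δt = 1.
  1  |  dp/dt·Δt = -0.016576  |  p_1 = 0.263424
  2  |  dp/dt·Δt = -0.013892  |  p_2 = 0.249532
  3  |  dp/dt·Δt = -0.011807  |  p_3 = 0.237725
  4  |  dp/dt·Δt = -0.010154  |  p_4 = 0.227571
  5  |  dp/dt·Δt = -0.008819  |  p_5 = 0.218752
  6  |  dp/dt·Δt = -0.007725  |  p_6 = 0.211027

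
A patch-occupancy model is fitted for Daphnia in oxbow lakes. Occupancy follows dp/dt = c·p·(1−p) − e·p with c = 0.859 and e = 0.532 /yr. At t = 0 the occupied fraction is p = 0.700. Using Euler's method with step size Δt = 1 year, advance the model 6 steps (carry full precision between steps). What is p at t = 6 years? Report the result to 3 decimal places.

0.393

Update rule: p ← p + [c·p·(1−p) − e·p]·Δt with Δt = 1.
p: 0.70000 → 0.50799  (Δp = -0.19201)
p: 0.50799 → 0.45243  (Δp = -0.05556)
p: 0.45243 → 0.42455  (Δp = -0.02789)
p: 0.42455 → 0.40855  (Δp = -0.01600)
p: 0.40855 → 0.39877  (Δp = -0.00978)
p: 0.39877 → 0.39257  (Δp = -0.00620)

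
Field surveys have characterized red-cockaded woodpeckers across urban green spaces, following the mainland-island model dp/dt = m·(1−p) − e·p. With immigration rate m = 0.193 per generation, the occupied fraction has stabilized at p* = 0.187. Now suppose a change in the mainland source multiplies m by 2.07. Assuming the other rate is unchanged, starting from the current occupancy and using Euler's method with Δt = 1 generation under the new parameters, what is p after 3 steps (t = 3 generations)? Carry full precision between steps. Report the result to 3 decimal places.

0.324

Balance m(1−p*) = e·p* gives e = m(1−p*)/p* = 0.193×0.81300/0.18700 = 0.83909.
Starting from p₀ = 0.18700; update p ← p + (dp/dt)·Δt with the new parameters.
t = 1: p = 0.18700 + (+0.16789) = 0.35489
t = 2: p = 0.35489 + (-0.04006) = 0.31483
t = 3: p = 0.31483 + (+0.00956) = 0.32439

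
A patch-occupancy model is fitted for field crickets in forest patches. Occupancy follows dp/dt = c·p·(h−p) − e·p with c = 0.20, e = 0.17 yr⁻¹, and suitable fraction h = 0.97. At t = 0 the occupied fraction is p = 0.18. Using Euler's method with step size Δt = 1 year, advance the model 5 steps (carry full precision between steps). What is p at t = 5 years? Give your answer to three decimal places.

0.170

Update rule: p ← p + [c·p·(h−p) − e·p]·Δt with Δt = 1.
t = 1: p = 0.18000 + (-0.00216) = 0.17784
t = 2: p = 0.17784 + (-0.00206) = 0.17578
t = 3: p = 0.17578 + (-0.00196) = 0.17382
t = 4: p = 0.17382 + (-0.00187) = 0.17195
t = 5: p = 0.17195 + (-0.00179) = 0.17016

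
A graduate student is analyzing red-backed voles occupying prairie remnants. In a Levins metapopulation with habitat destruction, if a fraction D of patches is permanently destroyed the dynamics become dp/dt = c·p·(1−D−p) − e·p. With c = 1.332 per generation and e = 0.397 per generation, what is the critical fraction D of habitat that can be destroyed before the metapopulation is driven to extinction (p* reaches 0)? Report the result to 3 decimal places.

The nontrivial equilibrium is p* = (1−D) − e/c; extinction occurs when this hits zero.
So D_crit = 1 − e/c = 1 − 0.397/1.332 = 1 − 0.2980 = 0.7020.
This equals the undisturbed p*, a classic result of Lande's extension.

0.702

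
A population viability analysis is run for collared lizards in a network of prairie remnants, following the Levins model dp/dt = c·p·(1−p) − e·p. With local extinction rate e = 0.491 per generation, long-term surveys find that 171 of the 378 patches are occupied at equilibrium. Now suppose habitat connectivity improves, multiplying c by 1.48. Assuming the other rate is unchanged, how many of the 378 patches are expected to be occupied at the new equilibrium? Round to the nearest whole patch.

Observed p* = 171/378 = 0.45238.
Balance c(1−p*) = e gives c = e/(1 − 0.45238) = 0.491/0.54762 = 0.89661.
New p* = 1 − e/c = 1 − 0.49100/1.32698 = 0.62999.
Expected occupied = 378 × 0.62999 = 238.14 ≈ 238.

238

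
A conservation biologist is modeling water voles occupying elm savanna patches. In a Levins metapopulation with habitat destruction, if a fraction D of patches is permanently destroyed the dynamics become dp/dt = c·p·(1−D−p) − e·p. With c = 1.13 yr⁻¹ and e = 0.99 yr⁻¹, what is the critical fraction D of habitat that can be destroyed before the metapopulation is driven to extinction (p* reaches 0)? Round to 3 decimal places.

The nontrivial equilibrium is p* = (1−D) − e/c; extinction occurs when this hits zero.
So D_crit = 1 − e/c = 1 − 0.99/1.13 = 1 − 0.8761 = 0.1239.
This equals the undisturbed p*, a classic result of Lande's extension.

0.124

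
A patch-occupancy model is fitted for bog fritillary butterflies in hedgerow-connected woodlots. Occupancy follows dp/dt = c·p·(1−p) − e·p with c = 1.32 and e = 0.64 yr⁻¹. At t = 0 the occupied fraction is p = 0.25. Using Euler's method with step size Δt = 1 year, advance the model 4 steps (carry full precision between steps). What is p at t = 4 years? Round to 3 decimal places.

Update rule: p ← p + [c·p·(1−p) − e·p]·Δt with Δt = 1.
t = 1: p = 0.25000 + (+0.08750) = 0.33750
t = 2: p = 0.33750 + (+0.07914) = 0.41664
t = 3: p = 0.41664 + (+0.05418) = 0.47082
t = 4: p = 0.47082 + (+0.02755) = 0.49837

0.498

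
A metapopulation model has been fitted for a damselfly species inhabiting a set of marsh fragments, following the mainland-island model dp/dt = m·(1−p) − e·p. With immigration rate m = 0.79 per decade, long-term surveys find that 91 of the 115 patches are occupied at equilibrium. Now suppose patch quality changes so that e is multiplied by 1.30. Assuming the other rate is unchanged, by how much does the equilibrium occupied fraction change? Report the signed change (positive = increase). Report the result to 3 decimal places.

Observed p* = 91/115 = 0.79130.
Balance m(1−p*) = e·p* gives e = m(1−p*)/p* = 0.79×0.20870/0.79130 = 0.20836.
New p* = m/(m+e) = 0.79000/(0.79000+0.27087) = 0.74467.
Δp* = 0.74467 − 0.79130 = -0.04663.

-0.047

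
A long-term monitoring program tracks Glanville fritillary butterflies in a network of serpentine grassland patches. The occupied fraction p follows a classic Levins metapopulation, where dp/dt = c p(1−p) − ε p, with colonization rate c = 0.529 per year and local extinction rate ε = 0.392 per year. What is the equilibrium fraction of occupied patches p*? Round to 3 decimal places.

0.259

Setting dp/dt = 0 and dividing through by p* gives c·(1−p*) = ε.
So p* = 1 − ε/c = 1 − 0.392/0.529 = 1 − 0.7410 = 0.2590.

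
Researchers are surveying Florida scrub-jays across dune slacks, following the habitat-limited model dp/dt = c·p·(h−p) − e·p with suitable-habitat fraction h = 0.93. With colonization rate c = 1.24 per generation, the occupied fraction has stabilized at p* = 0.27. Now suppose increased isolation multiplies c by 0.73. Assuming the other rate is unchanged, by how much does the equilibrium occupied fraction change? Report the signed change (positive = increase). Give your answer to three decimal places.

Balance c(h−p*) = e gives e = 1.24×(0.93 − 0.27000) = 0.81840.
New p* = 0.93 − e/c = 0.93 − 0.81840/0.90520 = 0.02589.
Δp* = 0.02589 − 0.27000 = -0.24411.

-0.244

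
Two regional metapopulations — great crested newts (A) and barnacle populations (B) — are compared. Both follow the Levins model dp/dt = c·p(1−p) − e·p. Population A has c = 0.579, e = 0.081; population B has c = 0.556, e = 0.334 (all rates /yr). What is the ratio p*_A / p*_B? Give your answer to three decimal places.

2.154

A: p*_A = 1 − 0.081/0.579 = 0.8601.
B: p*_B = 1 − 0.334/0.556 = 0.3993.
p*_A / p*_B = 0.8601/0.3993 = 2.1541.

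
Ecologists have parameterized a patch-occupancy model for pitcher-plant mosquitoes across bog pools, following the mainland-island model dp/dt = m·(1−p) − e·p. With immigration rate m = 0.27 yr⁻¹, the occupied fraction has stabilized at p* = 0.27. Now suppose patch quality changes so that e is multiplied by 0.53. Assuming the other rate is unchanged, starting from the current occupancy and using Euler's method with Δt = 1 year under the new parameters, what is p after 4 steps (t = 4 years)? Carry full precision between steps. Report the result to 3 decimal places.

0.409

Balance m(1−p*) = e·p* gives e = m(1−p*)/p* = 0.27×0.73000/0.27000 = 0.73000.
Starting from p₀ = 0.27000; update p ← p + (dp/dt)·Δt with the new parameters.
p: 0.27000 → 0.36264  (Δp = +0.09264)
p: 0.36264 → 0.39442  (Δp = +0.03178)
p: 0.39442 → 0.40533  (Δp = +0.01091)
p: 0.40533 → 0.40907  (Δp = +0.00374)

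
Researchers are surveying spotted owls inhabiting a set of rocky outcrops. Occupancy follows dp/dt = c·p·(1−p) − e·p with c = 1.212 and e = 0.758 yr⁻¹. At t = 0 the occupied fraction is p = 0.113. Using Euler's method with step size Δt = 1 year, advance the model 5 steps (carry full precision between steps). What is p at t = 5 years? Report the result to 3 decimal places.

0.306

Update rule: p ← p + [c·p·(1−p) − e·p]·Δt with Δt = 1.
  1  |  dp/dt·Δt = +0.035826  |  p_1 = 0.148826
  2  |  dp/dt·Δt = +0.040722  |  p_2 = 0.189548
  3  |  dp/dt·Δt = +0.042510  |  p_3 = 0.232058
  4  |  dp/dt·Δt = +0.040087  |  p_4 = 0.272145
  5  |  dp/dt·Δt = +0.033790  |  p_5 = 0.305934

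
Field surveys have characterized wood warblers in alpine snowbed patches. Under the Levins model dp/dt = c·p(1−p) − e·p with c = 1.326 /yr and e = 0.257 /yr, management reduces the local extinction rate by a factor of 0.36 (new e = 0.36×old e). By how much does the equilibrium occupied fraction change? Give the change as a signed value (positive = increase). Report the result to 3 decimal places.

Before: p* = 1 − 0.257/1.326 = 0.8062.
After the change, c = 1.326, e = 0.09252, so p* = 1 − 0.09252/1.326 = 0.9302.
Δp* = 0.9302 − 0.8062 = +0.1240.

0.124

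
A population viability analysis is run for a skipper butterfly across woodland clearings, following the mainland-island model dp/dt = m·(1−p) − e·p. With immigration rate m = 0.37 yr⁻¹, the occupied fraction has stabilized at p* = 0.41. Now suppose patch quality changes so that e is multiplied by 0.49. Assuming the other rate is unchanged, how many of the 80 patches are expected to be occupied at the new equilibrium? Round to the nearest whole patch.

Balance m(1−p*) = e·p* gives e = m(1−p*)/p* = 0.37×0.59000/0.41000 = 0.53244.
New p* = m/(m+e) = 0.37000/(0.37000+0.26090) = 0.58646.
Expected occupied = 80 × 0.58646 = 46.92 ≈ 47.

47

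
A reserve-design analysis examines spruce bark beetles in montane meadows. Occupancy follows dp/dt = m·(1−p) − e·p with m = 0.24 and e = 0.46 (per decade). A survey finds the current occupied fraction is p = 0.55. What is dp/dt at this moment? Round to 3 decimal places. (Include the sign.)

-0.145

Colonization term: m·(1−p) = 0.24×0.4500 = 0.10800.
Extinction term: e·p = 0.25300.
dp/dt = 0.10800 − 0.25300 = -0.14500.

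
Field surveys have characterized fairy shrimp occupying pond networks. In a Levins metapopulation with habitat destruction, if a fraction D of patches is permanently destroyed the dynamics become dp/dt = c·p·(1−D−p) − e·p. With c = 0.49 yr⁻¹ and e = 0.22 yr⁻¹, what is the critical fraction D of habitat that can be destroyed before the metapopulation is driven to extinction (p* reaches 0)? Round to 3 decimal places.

The nontrivial equilibrium is p* = (1−D) − e/c; extinction occurs when this hits zero.
So D_crit = 1 − e/c = 1 − 0.22/0.49 = 1 − 0.4490 = 0.5510.
Note this equals the original equilibrium occupancy — the Levins extinction-debt result.

0.551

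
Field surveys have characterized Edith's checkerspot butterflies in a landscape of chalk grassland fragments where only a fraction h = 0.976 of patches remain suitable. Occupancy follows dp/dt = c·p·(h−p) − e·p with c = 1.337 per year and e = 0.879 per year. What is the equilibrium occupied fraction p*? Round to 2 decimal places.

Setting dp/dt = 0 and dividing by p* gives c·(h−p*) = e.
So p* = h − e/c = 0.976 − 0.879/1.337 = 0.976 − 0.6574 = 0.3186.

0.32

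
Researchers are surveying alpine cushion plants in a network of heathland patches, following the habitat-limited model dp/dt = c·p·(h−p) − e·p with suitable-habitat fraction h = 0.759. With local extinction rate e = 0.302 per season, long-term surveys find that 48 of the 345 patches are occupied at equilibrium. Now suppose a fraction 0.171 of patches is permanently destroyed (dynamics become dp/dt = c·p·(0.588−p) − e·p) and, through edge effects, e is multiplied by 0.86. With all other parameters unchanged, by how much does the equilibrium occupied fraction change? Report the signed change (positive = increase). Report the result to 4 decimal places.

-0.0842

Observed p* = 48/345 = 0.13913.
Balance c(h−p*) = e gives c = e/(0.759 − 0.13913) = 0.302/0.61987 = 0.48720.
New p* = 0.588 − e/c = 0.588 − 0.25972/0.48720 = 0.05491.
Δp* = 0.05491 − 0.13913 = -0.08422.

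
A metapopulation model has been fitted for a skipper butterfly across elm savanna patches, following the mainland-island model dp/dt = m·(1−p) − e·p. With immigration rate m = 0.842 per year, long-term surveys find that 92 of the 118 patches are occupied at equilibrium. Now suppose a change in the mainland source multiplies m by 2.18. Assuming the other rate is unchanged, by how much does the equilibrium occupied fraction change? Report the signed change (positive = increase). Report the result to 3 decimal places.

0.106

Observed p* = 92/118 = 0.77966.
Balance m(1−p*) = e·p* gives e = m(1−p*)/p* = 0.842×0.22034/0.77966 = 0.23796.
New p* = m/(m+e) = 1.83556/(1.83556+0.23796) = 0.88524.
Δp* = 0.88524 − 0.77966 = +0.10558.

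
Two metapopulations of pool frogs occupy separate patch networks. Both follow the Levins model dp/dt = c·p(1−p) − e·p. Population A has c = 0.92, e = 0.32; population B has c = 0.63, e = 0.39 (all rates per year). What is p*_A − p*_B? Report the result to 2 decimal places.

0.27

A: p*_A = 1 − 0.32/0.92 = 0.6522.
B: p*_B = 1 − 0.39/0.63 = 0.3810.
p*_A − p*_B = 0.6522 − 0.3810 = 0.2712.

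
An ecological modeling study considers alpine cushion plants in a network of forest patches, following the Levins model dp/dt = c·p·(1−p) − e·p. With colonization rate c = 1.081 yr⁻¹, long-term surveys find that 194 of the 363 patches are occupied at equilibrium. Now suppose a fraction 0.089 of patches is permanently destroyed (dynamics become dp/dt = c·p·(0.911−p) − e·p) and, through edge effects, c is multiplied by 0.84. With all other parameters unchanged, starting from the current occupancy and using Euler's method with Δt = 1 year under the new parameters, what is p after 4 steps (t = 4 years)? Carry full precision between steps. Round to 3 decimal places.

Observed p* = 194/363 = 0.53444.
Balance c(1−p*) = e gives e = 1.081×(1 − 0.53444) = 0.50328.
Starting from p₀ = 0.53444; update p ← p + (dp/dt)·Δt with the new parameters.
  1  |  dp/dt·Δt = -0.086226  |  p_1 = 0.448210
  2  |  dp/dt·Δt = -0.037221  |  p_2 = 0.410989
  3  |  dp/dt·Δt = -0.020239  |  p_3 = 0.390750
  4  |  dp/dt·Δt = -0.012061  |  p_4 = 0.378688

0.379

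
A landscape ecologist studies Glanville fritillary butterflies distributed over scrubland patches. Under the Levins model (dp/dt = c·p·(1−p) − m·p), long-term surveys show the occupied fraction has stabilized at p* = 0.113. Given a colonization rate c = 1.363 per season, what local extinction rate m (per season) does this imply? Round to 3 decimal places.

At equilibrium c(1−p*) = m.
m = 1.363 × (1 − 0.113) = 1.363 × 0.8870 = 1.2090.

1.209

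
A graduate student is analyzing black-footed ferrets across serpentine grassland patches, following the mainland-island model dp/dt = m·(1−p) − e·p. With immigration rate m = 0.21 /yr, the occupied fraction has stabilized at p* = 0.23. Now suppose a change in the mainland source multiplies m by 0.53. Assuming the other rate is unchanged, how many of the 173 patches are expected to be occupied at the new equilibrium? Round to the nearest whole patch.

24

Balance m(1−p*) = e·p* gives e = m(1−p*)/p* = 0.21×0.77000/0.23000 = 0.70304.
New p* = m/(m+e) = 0.11130/(0.11130+0.70304) = 0.13668.
Expected occupied = 173 × 0.13668 = 23.65 ≈ 24.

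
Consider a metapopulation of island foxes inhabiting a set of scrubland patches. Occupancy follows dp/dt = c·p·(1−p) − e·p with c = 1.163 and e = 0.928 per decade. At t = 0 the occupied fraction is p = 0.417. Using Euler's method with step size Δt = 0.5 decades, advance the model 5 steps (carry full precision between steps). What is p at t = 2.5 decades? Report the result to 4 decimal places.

Update rule: p ← p + [c·p·(1−p) − e·p]·Δt with Δt = 0.5.
t = 0.5: p = 0.41700 + (-0.05212) = 0.36488
t = 1: p = 0.36488 + (-0.03455) = 0.33033
t = 1.5: p = 0.33033 + (-0.02464) = 0.30570
t = 2: p = 0.30570 + (-0.01842) = 0.28727
t = 2.5: p = 0.28727 + (-0.01423) = 0.27304

0.2730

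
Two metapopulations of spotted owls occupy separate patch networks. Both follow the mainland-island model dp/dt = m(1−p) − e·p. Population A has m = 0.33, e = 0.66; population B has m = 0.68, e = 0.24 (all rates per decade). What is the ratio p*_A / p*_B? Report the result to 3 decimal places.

A: p*_A = m/(m+e) = 0.33/0.9900 = 0.3333.
B: p*_B = 0.68/0.9200 = 0.7391.
p*_A / p*_B = 0.3333/0.7391 = 0.4510.

0.451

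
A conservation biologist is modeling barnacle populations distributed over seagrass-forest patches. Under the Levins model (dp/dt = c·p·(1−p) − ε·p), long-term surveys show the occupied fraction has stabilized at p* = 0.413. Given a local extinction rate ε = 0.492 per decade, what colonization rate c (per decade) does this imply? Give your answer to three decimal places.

At equilibrium c(1−p*) = ε, so c = ε/(1−p*).
c = 0.492/(1 − 0.413) = 0.492/0.5870 = 0.8382.

0.838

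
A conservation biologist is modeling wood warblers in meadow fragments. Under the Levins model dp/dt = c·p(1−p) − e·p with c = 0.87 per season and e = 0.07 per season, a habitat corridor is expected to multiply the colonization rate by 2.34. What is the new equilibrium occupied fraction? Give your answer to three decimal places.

0.966

Before: p* = 1 − 0.07/0.87 = 0.9195.
After the change, c = 2.0358, e = 0.07, so p* = 1 − 0.07/2.0358 = 0.9656.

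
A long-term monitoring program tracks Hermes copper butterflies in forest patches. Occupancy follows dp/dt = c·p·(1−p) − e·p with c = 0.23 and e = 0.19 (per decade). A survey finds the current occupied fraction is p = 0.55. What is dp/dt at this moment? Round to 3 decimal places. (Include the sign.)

-0.048

Colonization term: c·p·(1−p) = 0.23×0.55×0.4500 = 0.05693.
Extinction term: e·p = 0.10450.
dp/dt = 0.05693 − 0.10450 = -0.04757.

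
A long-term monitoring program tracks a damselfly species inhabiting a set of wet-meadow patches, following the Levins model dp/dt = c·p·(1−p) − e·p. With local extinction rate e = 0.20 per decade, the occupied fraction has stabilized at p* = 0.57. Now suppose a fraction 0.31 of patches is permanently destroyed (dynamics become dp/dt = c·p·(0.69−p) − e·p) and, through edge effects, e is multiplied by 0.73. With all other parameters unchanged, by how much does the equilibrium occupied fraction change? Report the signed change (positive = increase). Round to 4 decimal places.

Balance c(1−p*) = e gives c = e/(1 − 0.57000) = 0.20/0.43000 = 0.46512.
New p* = 0.69 − e/c = 0.69 − 0.14600/0.46512 = 0.37610.
Δp* = 0.37610 − 0.57000 = -0.19390.

-0.1939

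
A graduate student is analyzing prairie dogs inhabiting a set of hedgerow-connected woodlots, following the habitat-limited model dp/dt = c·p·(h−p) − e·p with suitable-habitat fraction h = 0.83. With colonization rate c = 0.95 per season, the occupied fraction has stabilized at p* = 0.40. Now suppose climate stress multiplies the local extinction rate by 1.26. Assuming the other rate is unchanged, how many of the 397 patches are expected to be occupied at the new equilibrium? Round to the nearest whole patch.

Balance c(h−p*) = e gives e = 0.95×(0.83 − 0.40000) = 0.40850.
New p* = 0.83 − e/c = 0.83 − 0.51471/0.95000 = 0.28820.
Expected occupied = 397 × 0.28820 = 114.42 ≈ 114.

114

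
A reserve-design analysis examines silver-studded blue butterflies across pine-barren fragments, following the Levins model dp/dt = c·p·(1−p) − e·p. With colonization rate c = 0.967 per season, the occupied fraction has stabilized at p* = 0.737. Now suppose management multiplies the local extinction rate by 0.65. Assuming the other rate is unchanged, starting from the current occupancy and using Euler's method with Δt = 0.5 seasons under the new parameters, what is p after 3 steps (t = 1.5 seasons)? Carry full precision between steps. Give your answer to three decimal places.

0.806

Balance c(1−p*) = e gives e = 0.967×(1 − 0.73700) = 0.25432.
Starting from p₀ = 0.73700; update p ← p + (dp/dt)·Δt with the new parameters.
p: 0.73700 → 0.76980  (Δp = +0.03280)
p: 0.76980 → 0.79185  (Δp = +0.02205)
p: 0.79185 → 0.80609  (Δp = +0.01424)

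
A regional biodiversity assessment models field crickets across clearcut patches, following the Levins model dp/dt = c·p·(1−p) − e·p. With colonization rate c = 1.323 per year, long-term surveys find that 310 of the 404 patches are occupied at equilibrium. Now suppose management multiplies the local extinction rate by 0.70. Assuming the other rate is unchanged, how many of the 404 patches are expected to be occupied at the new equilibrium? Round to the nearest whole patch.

Observed p* = 310/404 = 0.76733.
Balance c(1−p*) = e gives e = 1.323×(1 − 0.76733) = 0.30782.
New p* = 1 − e/c = 1 − 0.21547/1.32300 = 0.83714.
Expected occupied = 404 × 0.83714 = 338.20 ≈ 338.

338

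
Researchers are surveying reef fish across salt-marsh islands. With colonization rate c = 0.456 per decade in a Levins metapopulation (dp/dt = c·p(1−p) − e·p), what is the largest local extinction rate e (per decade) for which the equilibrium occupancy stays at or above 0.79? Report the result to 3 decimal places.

0.096

1 − e/c ≥ 0.79 ⇒ e ≤ c(1 − 0.79) = 0.456 × 0.2100.
e_max = 0.0958.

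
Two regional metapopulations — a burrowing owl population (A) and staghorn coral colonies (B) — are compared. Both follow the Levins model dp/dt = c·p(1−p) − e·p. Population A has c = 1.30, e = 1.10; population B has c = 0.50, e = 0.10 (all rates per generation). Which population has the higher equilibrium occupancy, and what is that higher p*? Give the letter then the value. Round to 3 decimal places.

B, 0.800

A: p*_A = 1 − 1.10/1.30 = 0.1538.
B: p*_B = 1 − 0.10/0.50 = 0.8000.
B is higher at 0.8000.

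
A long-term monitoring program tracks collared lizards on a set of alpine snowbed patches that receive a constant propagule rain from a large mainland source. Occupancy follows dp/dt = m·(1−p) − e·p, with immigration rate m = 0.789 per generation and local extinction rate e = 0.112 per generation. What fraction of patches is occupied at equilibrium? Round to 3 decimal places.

0.876

Setting dp/dt = 0: m − m·p* = e·p*, so m = (m+e)·p*.
p* = m/(m+e) = 0.789/(0.789+0.112) = 0.789/0.9010 = 0.8757.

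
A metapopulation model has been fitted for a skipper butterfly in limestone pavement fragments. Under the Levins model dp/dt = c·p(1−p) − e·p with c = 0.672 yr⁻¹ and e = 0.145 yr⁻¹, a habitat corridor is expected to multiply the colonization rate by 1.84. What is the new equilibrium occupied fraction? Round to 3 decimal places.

Before: p* = 1 − 0.145/0.672 = 0.7842.
After the change, c = 1.23648, e = 0.145, so p* = 1 − 0.145/1.23648 = 0.8827.

0.883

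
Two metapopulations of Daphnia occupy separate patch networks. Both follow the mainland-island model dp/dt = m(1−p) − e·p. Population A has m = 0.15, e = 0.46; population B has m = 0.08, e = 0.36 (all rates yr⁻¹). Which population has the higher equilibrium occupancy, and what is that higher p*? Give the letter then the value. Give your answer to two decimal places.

A, 0.25

A: p*_A = m/(m+e) = 0.15/0.6100 = 0.2459.
B: p*_B = 0.08/0.4400 = 0.1818.
A is higher at 0.2459.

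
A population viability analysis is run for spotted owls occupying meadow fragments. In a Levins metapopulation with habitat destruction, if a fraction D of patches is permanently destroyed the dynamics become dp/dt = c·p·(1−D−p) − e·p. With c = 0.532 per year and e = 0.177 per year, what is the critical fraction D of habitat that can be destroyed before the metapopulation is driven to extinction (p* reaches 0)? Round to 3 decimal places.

The nontrivial equilibrium is p* = (1−D) − e/c; extinction occurs when this hits zero.
So D_crit = 1 − e/c = 1 − 0.177/0.532 = 1 − 0.3327 = 0.6673.
This equals the undisturbed p*, a classic result of Lande's extension.

0.667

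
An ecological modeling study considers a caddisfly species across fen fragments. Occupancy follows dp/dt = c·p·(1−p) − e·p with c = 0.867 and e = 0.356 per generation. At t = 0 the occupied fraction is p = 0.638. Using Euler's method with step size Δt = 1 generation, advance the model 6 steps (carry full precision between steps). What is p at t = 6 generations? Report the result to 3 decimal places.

Update rule: p ← p + [c·p·(1−p) − e·p]·Δt with Δt = 1.
  1  |  dp/dt·Δt = -0.026889  |  p_1 = 0.611111
  2  |  dp/dt·Δt = -0.011509  |  p_2 = 0.599602
  3  |  dp/dt·Δt = -0.005309  |  p_3 = 0.594292
  4  |  dp/dt·Δt = -0.002527  |  p_4 = 0.591766
  5  |  dp/dt·Δt = -0.001220  |  p_5 = 0.590546
  6  |  dp/dt·Δt = -0.000593  |  p_6 = 0.589954

0.590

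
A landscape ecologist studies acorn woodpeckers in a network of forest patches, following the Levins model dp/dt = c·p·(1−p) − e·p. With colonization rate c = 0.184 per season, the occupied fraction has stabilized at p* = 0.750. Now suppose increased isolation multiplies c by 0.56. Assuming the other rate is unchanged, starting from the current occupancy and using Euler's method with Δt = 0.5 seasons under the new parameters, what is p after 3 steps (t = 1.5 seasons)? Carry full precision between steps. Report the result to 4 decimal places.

Balance c(1−p*) = e gives e = 0.184×(1 − 0.75000) = 0.04600.
Starting from p₀ = 0.75000; update p ← p + (dp/dt)·Δt with the new parameters.
p: 0.75000 → 0.74241  (Δp = -0.00759)
p: 0.74241 → 0.73519  (Δp = -0.00722)
p: 0.73519 → 0.72831  (Δp = -0.00688)

0.7283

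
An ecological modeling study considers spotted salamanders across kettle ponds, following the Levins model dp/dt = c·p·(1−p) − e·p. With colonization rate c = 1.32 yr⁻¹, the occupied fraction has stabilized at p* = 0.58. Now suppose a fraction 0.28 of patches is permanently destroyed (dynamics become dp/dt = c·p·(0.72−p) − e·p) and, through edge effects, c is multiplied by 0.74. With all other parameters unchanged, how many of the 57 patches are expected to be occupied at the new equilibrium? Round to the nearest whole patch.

Balance c(1−p*) = e gives e = 1.32×(1 − 0.58000) = 0.55440.
New p* = 0.72 − e/c = 0.72 − 0.55440/0.97680 = 0.15243.
Expected occupied = 57 × 0.15243 = 8.69 ≈ 9.

9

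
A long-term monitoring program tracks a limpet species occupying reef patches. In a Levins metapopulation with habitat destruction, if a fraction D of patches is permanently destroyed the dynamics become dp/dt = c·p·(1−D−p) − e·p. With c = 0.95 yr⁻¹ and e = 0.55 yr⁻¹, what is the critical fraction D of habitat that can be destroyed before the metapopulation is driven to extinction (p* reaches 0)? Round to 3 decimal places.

0.421

The nontrivial equilibrium is p* = (1−D) − e/c; extinction occurs when this hits zero.
So D_crit = 1 − e/c = 1 − 0.55/0.95 = 1 − 0.5789 = 0.4211.
This equals the undisturbed p*, a classic result of Lande's extension.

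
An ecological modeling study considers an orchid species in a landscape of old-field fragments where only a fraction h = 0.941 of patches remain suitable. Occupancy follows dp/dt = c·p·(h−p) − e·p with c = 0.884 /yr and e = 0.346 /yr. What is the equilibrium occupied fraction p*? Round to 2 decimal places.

Setting dp/dt = 0 and dividing by p* gives c·(h−p*) = e.
So p* = h − e/c = 0.941 − 0.346/0.884 = 0.941 − 0.3914 = 0.5496.

0.55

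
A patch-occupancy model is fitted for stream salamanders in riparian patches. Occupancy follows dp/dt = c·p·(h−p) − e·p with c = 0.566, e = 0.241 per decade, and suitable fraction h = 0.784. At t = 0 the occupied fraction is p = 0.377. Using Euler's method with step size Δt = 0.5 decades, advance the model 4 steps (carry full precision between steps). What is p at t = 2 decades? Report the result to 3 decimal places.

Update rule: p ← p + [c·p·(h−p) − e·p]·Δt with Δt = 0.5.
p: 0.37700 → 0.37499  (Δp = -0.00201)
p: 0.37499 → 0.37321  (Δp = -0.00178)
p: 0.37321 → 0.37163  (Δp = -0.00159)
p: 0.37163 → 0.37022  (Δp = -0.00141)

0.370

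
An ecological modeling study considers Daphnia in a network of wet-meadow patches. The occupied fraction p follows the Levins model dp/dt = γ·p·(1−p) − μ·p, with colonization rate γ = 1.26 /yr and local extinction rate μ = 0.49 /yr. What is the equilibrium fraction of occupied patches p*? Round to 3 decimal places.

At equilibrium, colonization balances extinction: γ·p*·(1−p*) = μ·p*.
So p* = 1 − μ/γ = 1 − 0.49/1.26 = 1 − 0.3889 = 0.6111.

0.611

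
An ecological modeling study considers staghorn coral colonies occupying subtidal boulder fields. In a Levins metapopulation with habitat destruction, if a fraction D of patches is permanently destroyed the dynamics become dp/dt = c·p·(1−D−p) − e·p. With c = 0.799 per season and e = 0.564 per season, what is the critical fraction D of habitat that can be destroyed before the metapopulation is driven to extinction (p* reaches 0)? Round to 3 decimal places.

0.294

The nontrivial equilibrium is p* = (1−D) − e/c; extinction occurs when this hits zero.
So D_crit = 1 − e/c = 1 − 0.564/0.799 = 1 − 0.7059 = 0.2941.
This equals the undisturbed p*, a classic result of Lande's extension.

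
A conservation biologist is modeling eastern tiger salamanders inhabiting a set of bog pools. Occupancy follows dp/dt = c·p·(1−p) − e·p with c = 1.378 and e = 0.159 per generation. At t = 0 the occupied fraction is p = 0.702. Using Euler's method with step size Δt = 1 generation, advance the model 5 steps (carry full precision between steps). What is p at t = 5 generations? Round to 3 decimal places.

0.885

Update rule: p ← p + [c·p·(1−p) − e·p]·Δt with Δt = 1.
  1  |  dp/dt·Δt = +0.176654  |  p_1 = 0.878654
  2  |  dp/dt·Δt = +0.007218  |  p_2 = 0.885872
  3  |  dp/dt·Δt = -0.001534  |  p_3 = 0.884338
  4  |  dp/dt·Δt = +0.000338  |  p_4 = 0.884676
  5  |  dp/dt·Δt = -0.000074  |  p_5 = 0.884602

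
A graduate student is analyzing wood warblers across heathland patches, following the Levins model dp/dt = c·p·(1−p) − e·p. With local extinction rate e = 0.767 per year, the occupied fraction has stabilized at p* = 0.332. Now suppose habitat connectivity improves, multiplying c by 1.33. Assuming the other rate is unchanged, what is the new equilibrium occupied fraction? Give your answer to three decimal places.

0.498

Balance c(1−p*) = e gives c = e/(1 − 0.33200) = 0.767/0.66800 = 1.14820.
New p* = 1 − e/c = 1 − 0.76700/1.52711 = 0.49774.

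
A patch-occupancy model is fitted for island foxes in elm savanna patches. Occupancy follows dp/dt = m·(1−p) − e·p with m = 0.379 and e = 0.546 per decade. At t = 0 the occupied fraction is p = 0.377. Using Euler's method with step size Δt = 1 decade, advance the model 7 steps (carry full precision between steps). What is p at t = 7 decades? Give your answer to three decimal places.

Update rule: p ← p + [m·(1−p) − e·p]·Δt with Δt = 1.
step 1: Δp = +0.03027, p = 0.40727
step 2: Δp = +0.00227, p = 0.40955
step 3: Δp = +0.00017, p = 0.40972
step 4: Δp = +0.00001, p = 0.40973
step 5: Δp = +0.00000, p = 0.40973
step 6: Δp = +0.00000, p = 0.40973
step 7: Δp = +0.00000, p = 0.40973

0.410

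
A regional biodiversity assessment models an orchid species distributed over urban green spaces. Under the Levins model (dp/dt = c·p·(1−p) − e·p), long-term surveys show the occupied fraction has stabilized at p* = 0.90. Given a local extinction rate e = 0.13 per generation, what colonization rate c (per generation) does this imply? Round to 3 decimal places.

At equilibrium c(1−p*) = e, so c = e/(1−p*).
c = 0.13/(1 − 0.90) = 0.13/0.1000 = 1.3000.

1.300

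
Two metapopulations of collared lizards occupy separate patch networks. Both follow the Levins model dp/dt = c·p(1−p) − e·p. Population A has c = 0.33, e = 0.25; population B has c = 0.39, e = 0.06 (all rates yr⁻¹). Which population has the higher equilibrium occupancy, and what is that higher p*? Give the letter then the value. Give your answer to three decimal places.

B, 0.846

A: p*_A = 1 − 0.25/0.33 = 0.2424.
B: p*_B = 1 − 0.06/0.39 = 0.8462.
B is higher at 0.8462.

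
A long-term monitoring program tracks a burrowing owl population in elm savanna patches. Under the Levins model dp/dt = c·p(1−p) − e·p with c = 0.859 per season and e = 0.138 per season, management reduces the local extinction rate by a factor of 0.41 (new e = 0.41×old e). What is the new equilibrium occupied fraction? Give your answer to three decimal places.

Before: p* = 1 − 0.138/0.859 = 0.8393.
After the change, c = 0.859, e = 0.05658, so p* = 1 − 0.05658/0.859 = 0.9341.

0.934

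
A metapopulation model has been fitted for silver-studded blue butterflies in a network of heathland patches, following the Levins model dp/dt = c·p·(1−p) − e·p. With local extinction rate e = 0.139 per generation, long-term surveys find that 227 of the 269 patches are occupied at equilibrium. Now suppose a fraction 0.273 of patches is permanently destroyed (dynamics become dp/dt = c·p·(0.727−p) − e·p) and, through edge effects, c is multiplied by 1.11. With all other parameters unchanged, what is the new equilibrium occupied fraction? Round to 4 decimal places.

Observed p* = 227/269 = 0.84387.
Balance c(1−p*) = e gives c = e/(1 − 0.84387) = 0.139/0.15613 = 0.89028.
New p* = 0.727 − e/c = 0.727 − 0.13900/0.98821 = 0.58634.

0.5863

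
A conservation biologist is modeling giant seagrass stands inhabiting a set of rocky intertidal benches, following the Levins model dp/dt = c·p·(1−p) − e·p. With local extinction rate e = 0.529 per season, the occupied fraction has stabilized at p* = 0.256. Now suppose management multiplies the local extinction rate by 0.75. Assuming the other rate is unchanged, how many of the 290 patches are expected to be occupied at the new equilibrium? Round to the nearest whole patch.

128

Balance c(1−p*) = e gives c = e/(1 − 0.25600) = 0.529/0.74400 = 0.71102.
New p* = 1 − e/c = 1 − 0.39675/0.71102 = 0.44200.
Expected occupied = 290 × 0.44200 = 128.18 ≈ 128.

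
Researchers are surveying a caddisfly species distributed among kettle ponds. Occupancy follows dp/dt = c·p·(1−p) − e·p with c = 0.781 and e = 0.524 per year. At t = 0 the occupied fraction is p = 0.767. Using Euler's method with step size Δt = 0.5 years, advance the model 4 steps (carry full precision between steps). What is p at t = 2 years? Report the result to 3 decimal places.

0.473

Update rule: p ← p + [c·p·(1−p) − e·p]·Δt with Δt = 0.5.
t = 0.5: p = 0.76700 + (-0.13117) = 0.63583
t = 1: p = 0.63583 + (-0.07617) = 0.55966
t = 1.5: p = 0.55966 + (-0.05040) = 0.50927
t = 2: p = 0.50927 + (-0.03584) = 0.47343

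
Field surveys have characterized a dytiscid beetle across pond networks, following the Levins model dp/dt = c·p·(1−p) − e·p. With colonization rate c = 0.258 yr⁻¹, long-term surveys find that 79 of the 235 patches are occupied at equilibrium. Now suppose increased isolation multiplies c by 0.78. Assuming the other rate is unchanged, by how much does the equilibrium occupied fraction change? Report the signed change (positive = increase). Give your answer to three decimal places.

-0.187

Observed p* = 79/235 = 0.33617.
Balance c(1−p*) = e gives e = 0.258×(1 − 0.33617) = 0.17127.
New p* = 1 − e/c = 1 − 0.17127/0.20124 = 0.14893.
Δp* = 0.14893 − 0.33617 = -0.18724.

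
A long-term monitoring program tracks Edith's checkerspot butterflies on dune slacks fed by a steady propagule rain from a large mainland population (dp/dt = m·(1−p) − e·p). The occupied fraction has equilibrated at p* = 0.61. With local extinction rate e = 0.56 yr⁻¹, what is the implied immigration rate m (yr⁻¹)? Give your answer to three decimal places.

0.876

At equilibrium m(1−p*) = e·p*, so m = e·p*/(1−p*).
m = 0.56 × 0.61 / 0.3900 = 0.3416/0.3900 = 0.8759.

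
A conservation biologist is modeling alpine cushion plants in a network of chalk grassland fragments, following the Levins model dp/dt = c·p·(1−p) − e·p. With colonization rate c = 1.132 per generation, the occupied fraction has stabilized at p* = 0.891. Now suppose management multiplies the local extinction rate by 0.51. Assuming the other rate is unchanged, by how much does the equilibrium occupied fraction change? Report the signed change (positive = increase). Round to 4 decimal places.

Balance c(1−p*) = e gives e = 1.132×(1 − 0.89100) = 0.12339.
New p* = 1 − e/c = 1 − 0.06293/1.13200 = 0.94441.
Δp* = 0.94441 − 0.89100 = +0.05341.

0.0534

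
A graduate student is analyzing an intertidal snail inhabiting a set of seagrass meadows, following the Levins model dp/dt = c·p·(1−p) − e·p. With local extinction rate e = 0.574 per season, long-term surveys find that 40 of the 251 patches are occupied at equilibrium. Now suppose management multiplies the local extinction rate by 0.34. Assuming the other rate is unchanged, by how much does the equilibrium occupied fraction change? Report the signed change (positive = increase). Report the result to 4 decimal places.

Observed p* = 40/251 = 0.15936.
Balance c(1−p*) = e gives c = e/(1 − 0.15936) = 0.574/0.84064 = 0.68281.
New p* = 1 − e/c = 1 − 0.19516/0.68281 = 0.71418.
Δp* = 0.71418 − 0.15936 = +0.55482.

0.5548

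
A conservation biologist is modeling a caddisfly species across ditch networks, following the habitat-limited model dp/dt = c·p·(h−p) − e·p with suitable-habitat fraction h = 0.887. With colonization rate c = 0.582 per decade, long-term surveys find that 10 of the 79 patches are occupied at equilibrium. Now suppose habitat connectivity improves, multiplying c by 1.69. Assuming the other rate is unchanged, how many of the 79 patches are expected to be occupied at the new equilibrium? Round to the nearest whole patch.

Observed p* = 10/79 = 0.12658.
Balance c(h−p*) = e gives e = 0.582×(0.887 − 0.12658) = 0.44256.
New p* = 0.887 − e/c = 0.887 − 0.44256/0.98358 = 0.43705.
Expected occupied = 79 × 0.43705 = 34.53 ≈ 35.

35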